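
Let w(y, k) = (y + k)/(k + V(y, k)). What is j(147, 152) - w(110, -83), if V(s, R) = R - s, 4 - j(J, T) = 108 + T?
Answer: -23543/92 ≈ -255.90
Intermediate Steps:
j(J, T) = -104 - T (j(J, T) = 4 - (108 + T) = 4 + (-108 - T) = -104 - T)
w(y, k) = (k + y)/(-y + 2*k) (w(y, k) = (y + k)/(k + (k - y)) = (k + y)/(-y + 2*k))
j(147, 152) - w(110, -83) = (-104 - 1*152) - (-83 + 110)/(-1*110 + 2*(-83)) = (-104 - 152) - 27/(-110 - 166) = -256 - 27/(-276) = -256 - (-1)*27/276 = -256 - 1*(-9/92) = -256 + 9/92 = -23543/92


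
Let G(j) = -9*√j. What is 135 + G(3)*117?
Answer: 135 - 1053*√3 ≈ -1688.8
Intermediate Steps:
135 + G(3)*117 = 135 - 9*√3*117 = 135 - 1053*√3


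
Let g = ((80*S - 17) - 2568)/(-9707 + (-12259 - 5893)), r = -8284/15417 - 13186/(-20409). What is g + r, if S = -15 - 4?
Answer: 748322095273/2921903487009 ≈ 0.25611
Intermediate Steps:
r = 11406802/104881851 (r = -8284*1/15417 - 13186*(-1/20409) = -8284/15417 + 13186/20409 = 11406802/104881851 ≈ 0.10876)
S = -19
g = 4105/27859 (g = ((80*(-19) - 17) - 2568)/(-9707 + (-12259 - 5893)) = ((-1520 - 17) - 2568)/(-9707 - 18152) = (-1537 - 2568)/(-27859) = -4105*(-1/27859) = 4105/27859 ≈ 0.14735)
g + r = 4105/27859 + 11406802/104881851 = 748322095273/2921903487009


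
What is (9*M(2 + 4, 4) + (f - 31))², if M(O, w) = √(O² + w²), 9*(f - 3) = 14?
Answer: 397816/81 - 952*√13 ≈ 1478.8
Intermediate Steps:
f = 41/9 (f = 3 + (⅑)*14 = 3 + 14/9 = 41/9 ≈ 4.5556)
(9*M(2 + 4, 4) + (f - 31))² = (9*√((2 + 4)² + 4²) + (41/9 - 31))² = (9*√(6² + 16) - 238/9)² = (9*√(36 + 16) - 238/9)² = (9*√52 - 238/9)² = (9*(2*√13) - 238/9)² = (18*√13 - 238/9)² = (-238/9 + 18*√13)²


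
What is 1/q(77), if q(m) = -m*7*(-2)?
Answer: 1/1078 ≈ 0.00092764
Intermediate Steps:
q(m) = 14*m (q(m) = -7*m*(-2) = -(-14)*m = 14*m)
1/q(77) = 1/(14*77) = 1/1078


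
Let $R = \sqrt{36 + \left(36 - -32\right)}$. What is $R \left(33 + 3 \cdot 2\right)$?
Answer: $78 \sqrt{26} \approx 397.72$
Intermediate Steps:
$R = 2 \sqrt{26}$ ($R = \sqrt{36 + \left(36 + 32\right)} = \sqrt{36 + 68} = \sqrt{104} = 2 \sqrt{26} \approx 10.198$)
$R \left(33 + 3 \cdot 2\right) = 2 \sqrt{26} \left(33 + 3 \cdot 2\right) = 2 \sqrt{26} \left(33 + 6\right) = 2 \sqrt{26} \cdot 39 = 78 \sqrt{26}$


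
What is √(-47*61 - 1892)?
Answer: I*√4759 ≈ 68.985*I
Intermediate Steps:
√(-47*61 - 1892) = √(-2867 - 1892) = √(-4759) = I*√4759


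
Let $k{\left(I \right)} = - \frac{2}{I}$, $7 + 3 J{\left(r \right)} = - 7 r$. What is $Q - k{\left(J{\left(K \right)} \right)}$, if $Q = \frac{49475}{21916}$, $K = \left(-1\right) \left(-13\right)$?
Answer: $\frac{2358527}{1073884} \approx 2.1963$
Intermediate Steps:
$K = 13$
$J{\left(r \right)} = - \frac{7}{3} - \frac{7 r}{3}$ ($J{\left(r \right)} = - \frac{7}{3} + \frac{\left(-7\right) r}{3} = - \frac{7}{3} - \frac{7 r}{3}$)
$Q = \frac{49475}{21916}$ ($Q = 49475 \cdot \frac{1}{21916} = \frac{49475}{21916} \approx 2.2575$)
$Q - k{\left(J{\left(K \right)} \right)} = \frac{49475}{21916} - - \frac{2}{- \frac{7}{3} - \frac{91}{3}} = \frac{49475}{21916} - - \frac{2}{- \frac{98}{3}} = \frac{49475}{21916} - \left(-2\right) \left(- \frac{3}{98}\right) = \frac{49475}{21916} - \frac{3}{49} = \frac{2358527}{1073884}$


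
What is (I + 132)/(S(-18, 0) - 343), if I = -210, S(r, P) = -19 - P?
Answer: 39/181 ≈ 0.21547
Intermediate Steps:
(I + 132)/(S(-18, 0) - 343) = (-210 + 132)/((-19 - 1*0) - 343) = -78/((-19 + 0) - 343) = -78/(-19 - 343) = -78/(-362) = -78*(-1/362) = 39/181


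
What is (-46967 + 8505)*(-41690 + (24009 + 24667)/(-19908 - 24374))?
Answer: 35503604038136/22141 ≈ 1.6035e+9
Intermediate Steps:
(-46967 + 8505)*(-41690 + (24009 + 24667)/(-19908 - 24374)) = -38462*(-41690 + 48676/(-44282)) = -38462*(-41690 + 48676*(-1/44282)) = -38462*(-41690 - 24338/22141) = -38462*(-923082628/22141) = 35503604038136/22141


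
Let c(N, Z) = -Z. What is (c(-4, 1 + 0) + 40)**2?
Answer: 1521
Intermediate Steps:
(c(-4, 1 + 0) + 40)**2 = (-(1 + 0) + 40)**2 = (-1*1 + 40)**2 = (-1 + 40)**2 = 39**2 = 1521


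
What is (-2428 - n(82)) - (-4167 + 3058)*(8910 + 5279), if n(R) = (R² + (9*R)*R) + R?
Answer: 15665851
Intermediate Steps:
n(R) = R + 10*R² (n(R) = (R² + 9*R²) + R = 10*R² + R = R + 10*R²)
(-2428 - n(82)) - (-4167 + 3058)*(8910 + 5279) = (-2428 - 82*(1 + 10*82)) - (-4167 + 3058)*(8910 + 5279) = (-2428 - 82*(1 + 820)) - (-1109)*14189 = (-2428 - 82*821) - 1*(-15735601) = (-2428 - 1*67322) + 15735601 = (-2428 - 67322) + 15735601 = -69750 + 15735601 = 15665851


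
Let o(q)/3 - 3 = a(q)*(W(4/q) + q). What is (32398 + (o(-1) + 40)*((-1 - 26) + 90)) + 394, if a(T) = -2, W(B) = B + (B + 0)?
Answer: 39281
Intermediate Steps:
W(B) = 2*B (W(B) = B + B = 2*B)
o(q) = 9 - 48/q - 6*q (o(q) = 9 + 3*(-2*(2*(4/q) + q)) = 9 + 3*(-2*(8/q + q)) = 9 + 3*(-2*(q + 8/q)) = 9 + 3*(-16/q - 2*q) = 9 + (-48/q - 6*q) = 9 - 48/q - 6*q)
(32398 + (o(-1) + 40)*((-1 - 26) + 90)) + 394 = (32398 + ((9 - 48/(-1) - 6*(-1)) + 40)*((-1 - 26) + 90)) + 394 = (32398 + ((9 - 48*(-1) + 6) + 40)*(-27 + 90)) + 394 = (32398 + ((9 + 48 + 6) + 40)*63) + 394 = (32398 + (63 + 40)*63) + 394 = (32398 + 103*63) + 394 = (32398 + 6489) + 394 = 38887 + 394 = 39281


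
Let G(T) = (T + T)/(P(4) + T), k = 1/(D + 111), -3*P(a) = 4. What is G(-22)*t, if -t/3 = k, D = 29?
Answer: -99/2450 ≈ -0.040408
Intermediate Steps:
P(a) = -4/3 (P(a) = -⅓*4 = -4/3)
k = 1/140 (k = 1/(29 + 111) = 1/140 ≈ 0.0071429)
G(T) = 2*T/(-4/3 + T) (G(T) = (T + T)/(-4/3 + T) = (2*T)/(-4/3 + T) = 2*T/(-4/3 + T))
t = -3/140 (t = -3*1/140 = -3/140 ≈ -0.021429)
G(-22)*t = (6*(-22)/(-4 + 3*(-22)))*(-3/140) = (6*(-22)/(-4 - 66))*(-3/140) = (6*(-22)/(-70))*(-3/140) = (6*(-22)*(-1/70))*(-3/140) = (66/35)*(-3/140) = -99/2450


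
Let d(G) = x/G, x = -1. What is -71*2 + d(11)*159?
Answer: -1721/11 ≈ -156.45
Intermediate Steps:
d(G) = -1/G
-71*2 + d(11)*159 = -71*2 - 1/11*159 = -142 - 1*1/11*159 = -142 - 1/11*159 = -142 - 159/11 = -1721/11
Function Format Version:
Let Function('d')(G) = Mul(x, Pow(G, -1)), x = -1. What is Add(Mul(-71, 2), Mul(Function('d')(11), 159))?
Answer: Rational(-1721, 11) ≈ -156.45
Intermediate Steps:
Function('d')(G) = Mul(-1, Pow(G, -1))
Add(Mul(-71, 2), Mul(Function('d')(11), 159)) = Add(Mul(-71, 2), Mul(Mul(-1, Pow(11, -1)), 159)) = Add(-142, Mul(Mul(-1, Rational(1, 11)), 159)) = Add(-142, Mul(Rational(-1, 11), 159)) = Add(-142, Rational(-159, 11)) = Rational(-1721, 11)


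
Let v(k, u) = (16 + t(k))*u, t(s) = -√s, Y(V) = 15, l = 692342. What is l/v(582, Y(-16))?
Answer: -5538736/2445 - 346171*√582/2445 ≈ -5681.0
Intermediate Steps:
v(k, u) = u*(16 - √k) (v(k, u) = (16 - √k)*u = u*(16 - √k))
l/v(582, Y(-16)) = 692342/((15*(16 - √582))) = 692342/(240 - 15*√582)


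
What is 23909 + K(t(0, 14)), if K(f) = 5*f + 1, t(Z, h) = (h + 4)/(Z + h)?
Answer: 167415/7 ≈ 23916.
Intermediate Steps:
t(Z, h) = (4 + h)/(Z + h)
K(f) = 1 + 5*f
23909 + K(t(0, 14)) = 23909 + (1 + 5*((4 + 14)/(0 + 14))) = 23909 + (1 + 5*(18/14)) = 23909 + (1 + 5*((1/14)*18)) = 23909 + (1 + 5*(9/7)) = 23909 + (1 + 45/7) = 23909 + 52/7 = 167415/7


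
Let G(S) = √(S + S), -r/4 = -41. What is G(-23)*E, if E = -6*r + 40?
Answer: -944*I*√46 ≈ -6402.5*I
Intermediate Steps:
r = 164 (r = -4*(-41) = 164)
G(S) = √2*√S (G(S) = √(2*S) = √2*√S)
E = -944 (E = -6*164 + 40 = -984 + 40 = -944)
G(-23)*E = (√2*√(-23))*(-944) = (√2*(I*√23))*(-944) = (I*√46)*(-944) = -944*I*√46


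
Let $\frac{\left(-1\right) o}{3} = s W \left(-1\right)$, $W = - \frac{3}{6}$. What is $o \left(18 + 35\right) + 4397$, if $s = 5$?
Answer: $\frac{7999}{2} \approx 3999.5$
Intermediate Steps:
$W = - \frac{1}{2}$ ($W = \left(-3\right) \frac{1}{6} = - \frac{1}{2} \approx -0.5$)
$o = - \frac{15}{2}$ ($o = - 3 \cdot 5 \left(- \frac{1}{2}\right) \left(-1\right) = - 3 \left(\left(- \frac{5}{2}\right) \left(-1\right)\right) = \left(-3\right) \frac{5}{2} = - \frac{15}{2} \approx -7.5$)
$o \left(18 + 35\right) + 4397 = - \frac{15 \left(18 + 35\right)}{2} + 4397 = \left(- \frac{15}{2}\right) 53 + 4397 = - \frac{795}{2} + 4397 = \frac{7999}{2}$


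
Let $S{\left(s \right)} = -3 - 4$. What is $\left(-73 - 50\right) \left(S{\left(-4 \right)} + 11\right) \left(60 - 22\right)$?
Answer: $-18696$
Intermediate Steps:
$S{\left(s \right)} = -7$
$\left(-73 - 50\right) \left(S{\left(-4 \right)} + 11\right) \left(60 - 22\right) = \left(-73 - 50\right) \left(-7 + 11\right) \left(60 - 22\right) = - 123 \cdot 4 \cdot 38 = \left(-123\right) 152 = -18696$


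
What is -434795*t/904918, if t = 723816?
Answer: -157355788860/452459 ≈ -3.4778e+5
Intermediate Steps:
-434795*t/904918 = -434795/(904918/723816) = -434795/(904918*(1/723816)) = -434795/452459/361908 = -434795*361908/452459 = -157355788860/452459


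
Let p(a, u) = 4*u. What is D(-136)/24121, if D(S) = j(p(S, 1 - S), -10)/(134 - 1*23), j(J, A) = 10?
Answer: 10/2677431 ≈ 3.7349e-6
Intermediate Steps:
D(S) = 10/111 (D(S) = 10/(134 - 1*23) = 10/(134 - 23) = 10/111)
D(-136)/24121 = (10/111)/24121 = (10/111)*(1/24121) = 10/2677431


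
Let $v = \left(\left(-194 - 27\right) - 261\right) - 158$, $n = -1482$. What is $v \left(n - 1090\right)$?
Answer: $1646080$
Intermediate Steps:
$v = -640$ ($v = \left(-221 - 261\right) - 158 = -482 - 158 = -640$)
$v \left(n - 1090\right) = - 640 \left(-1482 - 1090\right) = \left(-640\right) \left(-2572\right) = 1646080$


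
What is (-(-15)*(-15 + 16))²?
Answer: 225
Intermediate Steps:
(-(-15)*(-15 + 16))² = (-(-15))² = (-1*(-15))² = 15² = 225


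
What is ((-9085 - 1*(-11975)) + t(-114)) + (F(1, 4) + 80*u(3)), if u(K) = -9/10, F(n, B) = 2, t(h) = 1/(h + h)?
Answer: 642959/228 ≈ 2820.0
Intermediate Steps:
t(h) = 1/(2*h)
u(K) = -9/10 (u(K) = -9*1/10 = -9/10)
((-9085 - 1*(-11975)) + t(-114)) + (F(1, 4) + 80*u(3)) = ((-9085 - 1*(-11975)) + (1/2)/(-114)) + (2 + 80*(-9/10)) = ((-9085 + 11975) + (1/2)*(-1/114)) + (2 - 72) = (2890 - 1/228) - 70 = 658919/228 - 70 = 642959/228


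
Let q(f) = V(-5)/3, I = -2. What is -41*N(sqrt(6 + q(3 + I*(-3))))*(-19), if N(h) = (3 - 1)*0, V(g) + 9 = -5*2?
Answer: 0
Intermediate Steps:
V(g) = -19 (V(g) = -9 - 5*2 = -9 - 10 = -19)
q(f) = -19/3
N(h) = 0 (N(h) = 2*0 = 0)
-41*N(sqrt(6 + q(3 + I*(-3))))*(-19) = -41*0*(-19) = 0*(-19) = 0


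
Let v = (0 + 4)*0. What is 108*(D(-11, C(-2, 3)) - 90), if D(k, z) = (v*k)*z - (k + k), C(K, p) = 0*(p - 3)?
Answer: -7344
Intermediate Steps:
C(K, p) = 0 (C(K, p) = 0*(-3 + p) = 0)
v = 0 (v = 4*0 = 0)
D(k, z) = -2*k (D(k, z) = (0*k)*z - (k + k) = 0*z - 2*k = 0 - 2*k = -2*k)
108*(D(-11, C(-2, 3)) - 90) = 108*(-2*(-11) - 90) = 108*(22 - 90) = 108*(-68) = -7344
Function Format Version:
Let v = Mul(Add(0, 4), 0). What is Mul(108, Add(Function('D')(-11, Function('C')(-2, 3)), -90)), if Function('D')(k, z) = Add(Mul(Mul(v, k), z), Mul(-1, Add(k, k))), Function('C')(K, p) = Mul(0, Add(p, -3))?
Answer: -7344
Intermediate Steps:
Function('C')(K, p) = 0 (Function('C')(K, p) = Mul(0, Add(-3, p)) = 0)
v = 0 (v = Mul(4, 0) = 0)
Function('D')(k, z) = Mul(-2, k) (Function('D')(k, z) = Add(Mul(Mul(0, k), z), Mul(-1, Add(k, k))) = Add(Mul(0, z), Mul(-1, Mul(2, k))) = Add(0, Mul(-2, k)) = Mul(-2, k))
Mul(108, Add(Function('D')(-11, Function('C')(-2, 3)), -90)) = Mul(108, Add(Mul(-2, -11), -90)) = Mul(108, Add(22, -90)) = Mul(108, -68) = -7344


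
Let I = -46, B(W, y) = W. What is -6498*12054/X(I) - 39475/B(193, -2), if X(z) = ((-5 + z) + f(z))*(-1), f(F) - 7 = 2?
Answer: -359970193/193 ≈ -1.8651e+6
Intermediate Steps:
f(F) = 9 (f(F) = 7 + 2 = 9)
X(z) = -4 - z (X(z) = ((-5 + z) + 9)*(-1) = (4 + z)*(-1) = -4 - z)
-6498*12054/X(I) - 39475/B(193, -2) = -6498*12054/(-4 - 1*(-46)) - 39475/193 = -6498*12054/(-4 + 46) - 39475*1/193 = -6498/(42*(1/12054)) - 39475/193 = -6498/1/287 - 39475/193 = -6498*287 - 39475/193 = -1864926 - 39475/193 = -359970193/193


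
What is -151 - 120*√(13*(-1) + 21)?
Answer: -151 - 240*√2 ≈ -490.41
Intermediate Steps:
-151 - 120*√(13*(-1) + 21) = -151 - 120*√(-13 + 21) = -151 - 240*√2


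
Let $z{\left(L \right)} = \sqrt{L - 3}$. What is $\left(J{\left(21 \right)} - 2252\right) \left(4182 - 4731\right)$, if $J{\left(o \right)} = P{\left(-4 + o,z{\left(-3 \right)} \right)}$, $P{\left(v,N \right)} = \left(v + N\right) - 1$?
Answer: $1227564 - 549 i \sqrt{6} \approx 1.2276 \cdot 10^{6} - 1344.8 i$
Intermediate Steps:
$z{\left(L \right)} = \sqrt{-3 + L}$
$P{\left(v,N \right)} = -1 + N + v$ ($P{\left(v,N \right)} = \left(N + v\right) - 1 = -1 + N + v$)
$J{\left(o \right)} = -5 + o + i \sqrt{6}$ ($J{\left(o \right)} = -1 + \sqrt{-3 - 3} + \left(-4 + o\right) = -1 + \sqrt{-6} + \left(-4 + o\right) = -1 + i \sqrt{6} + \left(-4 + o\right) = -5 + o + i \sqrt{6}$)
$\left(J{\left(21 \right)} - 2252\right) \left(4182 - 4731\right) = \left(\left(-5 + 21 + i \sqrt{6}\right) - 2252\right) \left(4182 - 4731\right) = \left(\left(16 + i \sqrt{6}\right) - 2252\right) \left(-549\right) = \left(-2236 + i \sqrt{6}\right) \left(-549\right) = 1227564 - 549 i \sqrt{6}$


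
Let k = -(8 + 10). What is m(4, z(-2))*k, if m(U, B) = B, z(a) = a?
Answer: 36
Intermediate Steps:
k = -18 (k = -1*18 = -18)
m(4, z(-2))*k = -2*(-18) = 36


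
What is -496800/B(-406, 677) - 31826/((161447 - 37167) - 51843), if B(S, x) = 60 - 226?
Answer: 17990709242/6012271 ≈ 2992.3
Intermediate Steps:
B(S, x) = -166
-496800/B(-406, 677) - 31826/((161447 - 37167) - 51843) = -496800/(-166) - 31826/((161447 - 37167) - 51843) = -496800*(-1/166) - 31826/(124280 - 51843) = 248400/83 - 31826/72437 = 17990709242/6012271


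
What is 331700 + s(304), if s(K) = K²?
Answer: 424116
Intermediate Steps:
331700 + s(304) = 331700 + 304² = 331700 + 92416 = 424116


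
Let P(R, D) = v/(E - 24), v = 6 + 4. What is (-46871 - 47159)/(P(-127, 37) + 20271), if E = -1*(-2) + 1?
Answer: -1974630/425681 ≈ -4.6388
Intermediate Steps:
E = 3 (E = 2 + 1 = 3)
v = 10
P(R, D) = -10/21 (P(R, D) = 10/(3 - 24) = 10/(-21) = 10*(-1/21) = -10/21)
(-46871 - 47159)/(P(-127, 37) + 20271) = (-46871 - 47159)/(-10/21 + 20271) = -94030/425681/21 = -94030*21/425681 = -1974630/425681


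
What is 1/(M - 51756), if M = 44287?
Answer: -1/7469 ≈ -0.00013389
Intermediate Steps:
1/(M - 51756) = 1/(44287 - 51756) = 1/(-7469) = -1/7469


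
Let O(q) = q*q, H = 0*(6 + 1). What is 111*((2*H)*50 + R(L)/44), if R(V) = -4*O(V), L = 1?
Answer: -111/11 ≈ -10.091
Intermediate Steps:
H = 0 (H = 0*7 = 0)
O(q) = q²
R(V) = -4*V²
111*((2*H)*50 + R(L)/44) = 111*((2*0)*50 - 4*1²/44) = 111*(0*50 - 4*1*(1/44)) = 111*(0 - 4*1/44) = 111*(0 - 1/11) = 111*(-1/11) = -111/11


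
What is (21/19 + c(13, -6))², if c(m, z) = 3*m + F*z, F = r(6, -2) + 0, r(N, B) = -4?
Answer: 1483524/361 ≈ 4109.5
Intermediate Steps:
F = -4 (F = -4 + 0 = -4)
c(m, z) = -4*z + 3*m (c(m, z) = 3*m - 4*z = -4*z + 3*m)
(21/19 + c(13, -6))² = (21/19 + (-4*(-6) + 3*13))² = (21*(1/19) + (24 + 39))² = (21/19 + 63)² = (1218/19)² = 1483524/361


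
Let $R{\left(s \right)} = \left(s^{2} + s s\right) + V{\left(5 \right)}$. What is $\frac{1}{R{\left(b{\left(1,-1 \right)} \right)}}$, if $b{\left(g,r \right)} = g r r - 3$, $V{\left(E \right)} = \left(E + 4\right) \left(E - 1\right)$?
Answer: $\frac{1}{44} \approx 0.022727$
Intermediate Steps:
$V{\left(E \right)} = \left(-1 + E\right) \left(4 + E\right)$ ($V{\left(E \right)} = \left(4 + E\right) \left(-1 + E\right) = \left(-1 + E\right) \left(4 + E\right)$)
$b{\left(g,r \right)} = -3 + g r^{2}$ ($b{\left(g,r \right)} = g r^{2} - 3 = -3 + g r^{2}$)
$R{\left(s \right)} = 36 + 2 s^{2}$ ($R{\left(s \right)} = \left(s^{2} + s s\right) + \left(-4 + 5^{2} + 3 \cdot 5\right) = \left(s^{2} + s^{2}\right) + \left(-4 + 25 + 15\right) = 2 s^{2} + 36 = 36 + 2 s^{2}$)
$\frac{1}{R{\left(b{\left(1,-1 \right)} \right)}} = \frac{1}{36 + 2 \left(-3 + 1 \left(-1\right)^{2}\right)^{2}} = \frac{1}{36 + 2 \left(-3 + 1 \cdot 1\right)^{2}} = \frac{1}{36 + 2 \left(-3 + 1\right)^{2}} = \frac{1}{36 + 2 \left(-2\right)^{2}} = \frac{1}{36 + 2 \cdot 4} = \frac{1}{36 + 8} = \frac{1}{44}$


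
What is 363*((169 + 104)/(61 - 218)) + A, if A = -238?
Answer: -136465/157 ≈ -869.20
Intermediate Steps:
363*((169 + 104)/(61 - 218)) + A = 363*((169 + 104)/(61 - 218)) - 238 = 363*(273/(-157)) - 238 = 363*(273*(-1/157)) - 238 = 363*(-273/157) - 238 = -99099/157 - 238 = -136465/157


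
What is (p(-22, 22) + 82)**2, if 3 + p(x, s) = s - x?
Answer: 15129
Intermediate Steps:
p(x, s) = -3 + s - x (p(x, s) = -3 + (s - x) = -3 + s - x)
(p(-22, 22) + 82)**2 = ((-3 + 22 - 1*(-22)) + 82)**2 = ((-3 + 22 + 22) + 82)**2 = (41 + 82)**2 = 123**2 = 15129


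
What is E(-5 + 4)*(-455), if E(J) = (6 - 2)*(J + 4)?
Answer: -5460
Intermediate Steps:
E(J) = 16 + 4*J (E(J) = 4*(4 + J) = 16 + 4*J)
E(-5 + 4)*(-455) = (16 + 4*(-5 + 4))*(-455) = (16 + 4*(-1))*(-455) = (16 - 4)*(-455) = 12*(-455) = -5460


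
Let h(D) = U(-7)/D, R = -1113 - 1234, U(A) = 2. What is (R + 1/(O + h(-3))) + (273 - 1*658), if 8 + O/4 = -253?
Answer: -8562091/3134 ≈ -2732.0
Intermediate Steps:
R = -2347
h(D) = 2/D
O = -1044 (O = -32 + 4*(-253) = -32 - 1012 = -1044)
(R + 1/(O + h(-3))) + (273 - 1*658) = (-2347 + 1/(-1044 + 2/(-3))) + (273 - 1*658) = (-2347 + 1/(-1044 + 2*(-⅓))) + (273 - 658) = (-2347 + 1/(-1044 - ⅔)) - 385 = (-2347 + 1/(-3134/3)) - 385 = (-2347 - 3/3134) - 385 = -7355501/3134 - 385 = -8562091/3134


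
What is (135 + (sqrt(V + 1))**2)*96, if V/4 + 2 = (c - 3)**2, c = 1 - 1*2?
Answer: 18432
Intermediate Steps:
c = -1 (c = 1 - 2 = -1)
V = 56 (V = -8 + 4*(-1 - 3)**2 = -8 + 4*(-4)**2 = -8 + 4*16 = -8 + 64 = 56)
(135 + (sqrt(V + 1))**2)*96 = (135 + (sqrt(56 + 1))**2)*96 = (135 + (sqrt(57))**2)*96 = (135 + 57)*96 = 192*96 = 18432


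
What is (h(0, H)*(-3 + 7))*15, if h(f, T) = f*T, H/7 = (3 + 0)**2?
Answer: 0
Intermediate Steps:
H = 63 (H = 7*(3 + 0)**2 = 7*3**2 = 7*9 = 63)
h(f, T) = T*f
(h(0, H)*(-3 + 7))*15 = ((63*0)*(-3 + 7))*15 = (0*4)*15 = 0*15 = 0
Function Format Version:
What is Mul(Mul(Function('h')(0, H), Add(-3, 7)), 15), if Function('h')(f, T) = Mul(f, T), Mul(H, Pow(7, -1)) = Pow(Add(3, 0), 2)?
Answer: 0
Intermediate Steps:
H = 63 (H = Mul(7, Pow(Add(3, 0), 2)) = Mul(7, Pow(3, 2)) = Mul(7, 9) = 63)
Function('h')(f, T) = Mul(T, f)
Mul(Mul(Function('h')(0, H), Add(-3, 7)), 15) = Mul(Mul(Mul(63, 0), Add(-3, 7)), 15) = Mul(Mul(0, 4), 15) = Mul(0, 15) = 0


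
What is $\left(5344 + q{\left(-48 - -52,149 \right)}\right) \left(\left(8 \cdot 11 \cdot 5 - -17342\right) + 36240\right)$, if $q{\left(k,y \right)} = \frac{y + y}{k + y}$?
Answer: $\frac{44186214460}{153} \approx 2.888 \cdot 10^{8}$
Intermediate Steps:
$q{\left(k,y \right)} = \frac{2 y}{k + y}$
$\left(5344 + q{\left(-48 - -52,149 \right)}\right) \left(\left(8 \cdot 11 \cdot 5 - -17342\right) + 36240\right) = \left(5344 + 2 \cdot 149 \frac{1}{\left(-48 - -52\right) + 149}\right) \left(\left(8 \cdot 11 \cdot 5 - -17342\right) + 36240\right) = \left(5344 + 2 \cdot 149 \frac{1}{\left(-48 + 52\right) + 149}\right) \left(\left(88 \cdot 5 + 17342\right) + 36240\right) = \left(5344 + 2 \cdot 149 \frac{1}{4 + 149}\right) \left(\left(440 + 17342\right) + 36240\right) = \left(5344 + 2 \cdot 149 \cdot \frac{1}{153}\right) \left(17782 + 36240\right) = \left(5344 + 2 \cdot 149 \cdot \frac{1}{153}\right) 54022 = \left(5344 + \frac{298}{153}\right) 54022 = \frac{817930}{153} \cdot 54022 = \frac{44186214460}{153}$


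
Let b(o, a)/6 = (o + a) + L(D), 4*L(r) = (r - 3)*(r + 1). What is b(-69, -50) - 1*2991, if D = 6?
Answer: -7347/2 ≈ -3673.5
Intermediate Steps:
L(r) = (1 + r)*(-3 + r)/4 (L(r) = ((r - 3)*(r + 1))/4 = ((-3 + r)*(1 + r))/4 = ((1 + r)*(-3 + r))/4 = (1 + r)*(-3 + r)/4)
b(o, a) = 63/2 + 6*a + 6*o (b(o, a) = 6*((o + a) + (-¾ - ½*6 + (¼)*6²)) = 6*((a + o) + (-¾ - 3 + (¼)*36)) = 6*((a + o) + (-¾ - 3 + 9)) = 6*((a + o) + 21/4) = 6*(21/4 + a + o) = 63/2 + 6*a + 6*o)
b(-69, -50) - 1*2991 = (63/2 + 6*(-50) + 6*(-69)) - 1*2991 = (63/2 - 300 - 414) - 2991 = -1365/2 - 2991 = -7347/2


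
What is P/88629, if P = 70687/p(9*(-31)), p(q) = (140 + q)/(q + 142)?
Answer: 9684119/12319431 ≈ 0.78609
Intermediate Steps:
p(q) = (140 + q)/(142 + q)
P = 9684119/139 (P = 70687/(((140 + 9*(-31))/(142 + 9*(-31)))) = 70687/(((140 - 279)/(142 - 279))) = 70687/((-139/(-137))) = 70687/((-1/137*(-139))) = 70687/(139/137) = 70687*(137/139) = 9684119/139 ≈ 69670.)
P/88629 = (9684119/139)/88629 = (9684119/139)*(1/88629) = 9684119/12319431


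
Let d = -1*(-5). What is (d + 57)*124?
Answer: 7688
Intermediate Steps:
d = 5
(d + 57)*124 = (5 + 57)*124 = 62*124 = 7688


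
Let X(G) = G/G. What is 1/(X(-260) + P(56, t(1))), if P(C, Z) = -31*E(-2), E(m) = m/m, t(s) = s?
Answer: -1/30 ≈ -0.033333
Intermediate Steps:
X(G) = 1
E(m) = 1
P(C, Z) = -31 (P(C, Z) = -31*1 = -31)
1/(X(-260) + P(56, t(1))) = 1/(1 - 31) = 1/(-30) = -1/30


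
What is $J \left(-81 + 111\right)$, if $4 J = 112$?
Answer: $840$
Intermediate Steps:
$J = 28$ ($J = \frac{1}{4} \cdot 112 = 28$)
$J \left(-81 + 111\right) = 28 \left(-81 + 111\right) = 28 \cdot 30 = 840$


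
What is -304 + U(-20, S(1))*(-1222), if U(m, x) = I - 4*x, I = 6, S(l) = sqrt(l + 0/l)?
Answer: -2748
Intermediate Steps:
S(l) = sqrt(l) (S(l) = sqrt(l + 0) = sqrt(l))
U(m, x) = 6 - 4*x
-304 + U(-20, S(1))*(-1222) = -304 + (6 - 4*sqrt(1))*(-1222) = -304 + (6 - 4*1)*(-1222) = -304 + (6 - 4)*(-1222) = -304 + 2*(-1222) = -304 - 2444 = -2748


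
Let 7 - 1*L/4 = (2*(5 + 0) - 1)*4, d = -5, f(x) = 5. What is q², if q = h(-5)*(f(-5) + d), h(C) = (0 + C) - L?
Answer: 0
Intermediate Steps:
L = -116 (L = 28 - 4*(2*(5 + 0) - 1)*4 = 28 - 4*(2*5 - 1)*4 = 28 - 4*(10 - 1)*4 = 28 - 36*4 = 28 - 4*36 = 28 - 144 = -116)
h(C) = 116 + C (h(C) = (0 + C) - 1*(-116) = C + 116 = 116 + C)
q = 0 (q = (116 - 5)*(5 - 5) = 111*0 = 0)
q² = 0² = 0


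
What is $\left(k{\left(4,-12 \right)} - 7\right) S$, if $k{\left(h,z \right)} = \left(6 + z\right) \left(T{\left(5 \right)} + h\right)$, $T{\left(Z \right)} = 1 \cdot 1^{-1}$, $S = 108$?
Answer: $-3996$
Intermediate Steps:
$T{\left(Z \right)} = 1$ ($T{\left(Z \right)} = 1 \cdot 1 = 1$)
$k{\left(h,z \right)} = \left(1 + h\right) \left(6 + z\right)$ ($k{\left(h,z \right)} = \left(6 + z\right) \left(1 + h\right) = \left(1 + h\right) \left(6 + z\right)$)
$\left(k{\left(4,-12 \right)} - 7\right) S = \left(\left(6 - 12 + 6 \cdot 4 + 4 \left(-12\right)\right) - 7\right) 108 = \left(\left(6 - 12 + 24 - 48\right) - 7\right) 108 = \left(-30 - 7\right) 108 = \left(-37\right) 108 = -3996$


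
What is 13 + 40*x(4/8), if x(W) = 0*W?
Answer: 13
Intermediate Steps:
x(W) = 0
13 + 40*x(4/8) = 13 + 40*0 = 13 + 0 = 13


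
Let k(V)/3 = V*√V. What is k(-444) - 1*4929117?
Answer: -4929117 - 2664*I*√111 ≈ -4.9291e+6 - 28067.0*I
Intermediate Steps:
k(V) = 3*V^(3/2) (k(V) = 3*(V*√V) = 3*V^(3/2))
k(-444) - 1*4929117 = 3*(-444)^(3/2) - 1*4929117 = 3*(-888*I*√111) - 4929117 = -2664*I*√111 - 4929117 = -4929117 - 2664*I*√111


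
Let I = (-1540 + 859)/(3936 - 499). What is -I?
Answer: 681/3437 ≈ 0.19814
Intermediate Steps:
I = -681/3437 ≈ -0.19814
-I = -1*(-681/3437) = 681/3437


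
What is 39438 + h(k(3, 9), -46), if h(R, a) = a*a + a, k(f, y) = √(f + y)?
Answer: 41508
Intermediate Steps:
h(R, a) = a + a² (h(R, a) = a² + a = a + a²)
39438 + h(k(3, 9), -46) = 39438 - 46*(1 - 46) = 39438 - 46*(-45) = 39438 + 2070 = 41508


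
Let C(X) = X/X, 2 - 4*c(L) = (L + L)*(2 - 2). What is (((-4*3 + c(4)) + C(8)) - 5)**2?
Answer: 961/4 ≈ 240.25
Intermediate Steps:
c(L) = 1/2 (c(L) = 1/2 - (L + L)*(2 - 2)/4 = 1/2 - 2*L*0/4 = 1/2 - 1/4*0 = 1/2 + 0 = 1/2)
C(X) = 1
(((-4*3 + c(4)) + C(8)) - 5)**2 = (((-4*3 + 1/2) + 1) - 5)**2 = (((-12 + 1/2) + 1) - 5)**2 = ((-23/2 + 1) - 5)**2 = (-21/2 - 5)**2 = (-31/2)**2 = 961/4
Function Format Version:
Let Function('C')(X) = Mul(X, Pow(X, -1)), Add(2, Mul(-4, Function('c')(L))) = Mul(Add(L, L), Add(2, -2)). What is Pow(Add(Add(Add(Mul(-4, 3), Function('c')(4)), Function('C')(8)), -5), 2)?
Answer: Rational(961, 4) ≈ 240.25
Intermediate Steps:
Function('c')(L) = Rational(1, 2) (Function('c')(L) = Add(Rational(1, 2), Mul(Rational(-1, 4), Mul(Add(L, L), Add(2, -2)))) = Add(Rational(1, 2), Mul(Rational(-1, 4), Mul(Mul(2, L), 0))) = Add(Rational(1, 2), Mul(Rational(-1, 4), 0)) = Add(Rational(1, 2), 0) = Rational(1, 2))
Function('C')(X) = 1
Pow(Add(Add(Add(Mul(-4, 3), Function('c')(4)), Function('C')(8)), -5), 2) = Pow(Add(Add(Add(Mul(-4, 3), Rational(1, 2)), 1), -5), 2) = Pow(Add(Add(Add(-12, Rational(1, 2)), 1), -5), 2) = Pow(Add(Add(Rational(-23, 2), 1), -5), 2) = Pow(Add(Rational(-21, 2), -5), 2) = Pow(Rational(-31, 2), 2) = Rational(961, 4)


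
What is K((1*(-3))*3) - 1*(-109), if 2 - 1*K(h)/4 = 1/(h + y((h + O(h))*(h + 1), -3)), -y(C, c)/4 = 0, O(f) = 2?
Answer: 1057/9 ≈ 117.44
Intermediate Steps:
y(C, c) = 0 (y(C, c) = -4*0 = 0)
K(h) = 8 - 4/h (K(h) = 8 - 4/(h + 0) = 8 - 4/h)
K((1*(-3))*3) - 1*(-109) = (8 - 4/((1*(-3))*3)) - 1*(-109) = (8 - 4/((-3*3))) + 109 = (8 - 4/(-9)) + 109 = (8 - 4*(-1/9)) + 109 = (8 + 4/9) + 109 = 76/9 + 109 = 1057/9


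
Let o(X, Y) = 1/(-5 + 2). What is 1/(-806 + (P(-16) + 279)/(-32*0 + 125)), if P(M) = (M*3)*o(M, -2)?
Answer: -25/20091 ≈ -0.0012443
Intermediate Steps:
o(X, Y) = -⅓ (o(X, Y) = 1/(-3) = -⅓)
P(M) = -M (P(M) = (M*3)*(-⅓) = (3*M)*(-⅓) = -M)
1/(-806 + (P(-16) + 279)/(-32*0 + 125)) = 1/(-806 + (-1*(-16) + 279)/(-32*0 + 125)) = 1/(-806 + (16 + 279)/(0 + 125)) = 1/(-806 + 295/125) = 1/(-806 + 295*(1/125)) = 1/(-806 + 59/25) = 1/(-20091/25) = -25/20091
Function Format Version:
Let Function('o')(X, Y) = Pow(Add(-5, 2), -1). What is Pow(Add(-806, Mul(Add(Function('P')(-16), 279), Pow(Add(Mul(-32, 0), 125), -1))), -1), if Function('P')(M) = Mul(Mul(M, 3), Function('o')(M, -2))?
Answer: Rational(-25, 20091) ≈ -0.0012443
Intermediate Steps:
Function('o')(X, Y) = Rational(-1, 3) (Function('o')(X, Y) = Pow(-3, -1) = Rational(-1, 3))
Function('P')(M) = Mul(-1, M) (Function('P')(M) = Mul(Mul(M, 3), Rational(-1, 3)) = Mul(Mul(3, M), Rational(-1, 3)) = Mul(-1, M))
Pow(Add(-806, Mul(Add(Function('P')(-16), 279), Pow(Add(Mul(-32, 0), 125), -1))), -1) = Pow(Add(-806, Mul(Add(Mul(-1, -16), 279), Pow(Add(Mul(-32, 0), 125), -1))), -1) = Pow(Add(-806, Mul(Add(16, 279), Pow(Add(0, 125), -1))), -1) = Pow(Add(-806, Mul(295, Pow(125, -1))), -1) = Pow(Add(-806, Mul(295, Rational(1, 125))), -1) = Pow(Add(-806, Rational(59, 25)), -1) = Pow(Rational(-20091, 25), -1) = Rational(-25, 20091)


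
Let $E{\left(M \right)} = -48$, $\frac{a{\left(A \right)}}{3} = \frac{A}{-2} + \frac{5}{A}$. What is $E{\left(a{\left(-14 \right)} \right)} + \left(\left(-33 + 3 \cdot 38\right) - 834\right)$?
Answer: $-801$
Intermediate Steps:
$a{\left(A \right)} = \frac{15}{A} - \frac{3 A}{2}$ ($a{\left(A \right)} = 3 \left(\frac{A}{-2} + \frac{5}{A}\right) = 3 \left(A \left(- \frac{1}{2}\right) + \frac{5}{A}\right) = 3 \left(- \frac{A}{2} + \frac{5}{A}\right) = 3 \left(\frac{5}{A} - \frac{A}{2}\right) = \frac{15}{A} - \frac{3 A}{2}$)
$E{\left(a{\left(-14 \right)} \right)} + \left(\left(-33 + 3 \cdot 38\right) - 834\right) = -48 + \left(\left(-33 + 3 \cdot 38\right) - 834\right) = -48 + \left(\left(-33 + 114\right) - 834\right) = -48 + \left(81 - 834\right) = -48 - 753 = -801$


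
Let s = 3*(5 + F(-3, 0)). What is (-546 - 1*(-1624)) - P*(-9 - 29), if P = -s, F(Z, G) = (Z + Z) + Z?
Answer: 1534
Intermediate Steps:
F(Z, G) = 3*Z (F(Z, G) = 2*Z + Z = 3*Z)
s = -12 (s = 3*(5 + 3*(-3)) = 3*(5 - 9) = 3*(-4) = -12)
P = 12 (P = -1*(-12) = 12)
(-546 - 1*(-1624)) - P*(-9 - 29) = (-546 - 1*(-1624)) - 12*(-9 - 29) = (-546 + 1624) - 12*(-38) = 1078 - 1*(-456) = 1078 + 456 = 1534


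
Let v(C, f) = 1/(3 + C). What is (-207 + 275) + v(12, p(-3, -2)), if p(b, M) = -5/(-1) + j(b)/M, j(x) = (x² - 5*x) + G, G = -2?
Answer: 1021/15 ≈ 68.067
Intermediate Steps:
j(x) = -2 + x² - 5*x (j(x) = (x² - 5*x) - 2 = -2 + x² - 5*x)
p(b, M) = 5 + (-2 + b² - 5*b)/M (p(b, M) = -5/(-1) + (-2 + b² - 5*b)/M = -5*(-1) + (-2 + b² - 5*b)/M = 5 + (-2 + b² - 5*b)/M)
(-207 + 275) + v(12, p(-3, -2)) = (-207 + 275) + 1/(3 + 12) = 68 + 1/15 = 1021/15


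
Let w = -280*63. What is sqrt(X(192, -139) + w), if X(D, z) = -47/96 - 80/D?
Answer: I*sqrt(1129018)/8 ≈ 132.82*I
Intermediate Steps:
X(D, z) = -47/96 - 80/D (X(D, z) = -47*1/96 - 80/D = -47/96 - 80/D)
w = -17640
sqrt(X(192, -139) + w) = sqrt((-47/96 - 80/192) - 17640) = sqrt((-47/96 - 80*1/192) - 17640) = sqrt((-47/96 - 5/12) - 17640) = sqrt(-29/32 - 17640) = sqrt(-564509/32) = I*sqrt(1129018)/8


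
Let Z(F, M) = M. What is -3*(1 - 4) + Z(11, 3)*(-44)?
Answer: -123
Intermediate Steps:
-3*(1 - 4) + Z(11, 3)*(-44) = -3*(1 - 4) + 3*(-44) = -3*(-3) - 132 = 9 - 132 = -123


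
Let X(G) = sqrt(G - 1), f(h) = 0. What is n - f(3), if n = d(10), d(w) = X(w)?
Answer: 3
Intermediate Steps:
X(G) = sqrt(-1 + G)
d(w) = sqrt(-1 + w)
n = 3 (n = sqrt(-1 + 10) = sqrt(9) = 3)
n - f(3) = 3 - 0 = 3 - 1*0 = 3 + 0 = 3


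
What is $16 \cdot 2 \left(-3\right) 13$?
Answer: $-1248$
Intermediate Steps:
$16 \cdot 2 \left(-3\right) 13 = 16 \left(-6\right) 13 = \left(-96\right) 13 = -1248$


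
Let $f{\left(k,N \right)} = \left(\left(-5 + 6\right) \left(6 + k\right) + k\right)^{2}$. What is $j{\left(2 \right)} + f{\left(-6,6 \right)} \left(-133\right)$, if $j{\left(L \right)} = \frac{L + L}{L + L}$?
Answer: $-4787$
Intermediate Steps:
$j{\left(L \right)} = 1$ ($j{\left(L \right)} = \frac{2 L}{2 L} = 2 L \frac{1}{2 L} = 1$)
$f{\left(k,N \right)} = \left(6 + 2 k\right)^{2}$ ($f{\left(k,N \right)} = \left(1 \left(6 + k\right) + k\right)^{2} = \left(\left(6 + k\right) + k\right)^{2} = \left(6 + 2 k\right)^{2}$)
$j{\left(2 \right)} + f{\left(-6,6 \right)} \left(-133\right) = 1 + 4 \left(3 - 6\right)^{2} \left(-133\right) = 1 + 4 \left(-3\right)^{2} \left(-133\right) = 1 + 4 \cdot 9 \left(-133\right) = 1 + 36 \left(-133\right) = 1 - 4788 = -4787$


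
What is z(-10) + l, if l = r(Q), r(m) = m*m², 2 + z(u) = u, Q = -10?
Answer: -1012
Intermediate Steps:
z(u) = -2 + u
r(m) = m³
l = -1000 (l = (-10)³ = -1000)
z(-10) + l = (-2 - 10) - 1000 = -12 - 1000 = -1012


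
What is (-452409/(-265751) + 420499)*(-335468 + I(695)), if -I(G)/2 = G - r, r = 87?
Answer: -37623925966884072/265751 ≈ -1.4158e+11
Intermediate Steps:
I(G) = 174 - 2*G (I(G) = -2*(G - 1*87) = -2*(G - 87) = -2*(-87 + G) = 174 - 2*G)
(-452409/(-265751) + 420499)*(-335468 + I(695)) = (-452409/(-265751) + 420499)*(-335468 + (174 - 2*695)) = (-452409*(-1/265751) + 420499)*(-335468 + (174 - 1390)) = (452409/265751 + 420499)*(-335468 - 1216) = (111748482158/265751)*(-336684) = -37623925966884072/265751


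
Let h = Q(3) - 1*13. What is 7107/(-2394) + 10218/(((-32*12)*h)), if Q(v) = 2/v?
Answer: -766405/944832 ≈ -0.81115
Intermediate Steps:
h = -37/3 (h = 2/3 - 1*13 = 2*(1/3) - 13 = 2/3 - 13 = -37/3 ≈ -12.333)
7107/(-2394) + 10218/(((-32*12)*h)) = 7107/(-2394) + 10218/((-32*12*(-37/3))) = 7107*(-1/2394) + 10218/((-384*(-37/3))) = -2369/798 + 10218/4736 = -2369/798 + 10218*(1/4736) = -2369/798 + 5109/2368 = -766405/944832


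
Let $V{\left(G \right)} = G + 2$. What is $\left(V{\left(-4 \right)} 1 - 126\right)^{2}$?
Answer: $16384$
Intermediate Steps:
$V{\left(G \right)} = 2 + G$
$\left(V{\left(-4 \right)} 1 - 126\right)^{2} = \left(\left(2 - 4\right) 1 - 126\right)^{2} = \left(\left(-2\right) 1 - 126\right)^{2} = \left(-2 - 126\right)^{2} = \left(-128\right)^{2} = 16384$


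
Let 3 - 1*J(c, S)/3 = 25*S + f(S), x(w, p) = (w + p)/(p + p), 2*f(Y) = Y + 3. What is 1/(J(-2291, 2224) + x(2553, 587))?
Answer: -1174/199731241 ≈ -5.8779e-6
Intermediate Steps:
f(Y) = 3/2 + Y/2 (f(Y) = (Y + 3)/2 = (3 + Y)/2 = 3/2 + Y/2)
x(w, p) = (p + w)/(2*p) (x(w, p) = (p + w)/((2*p)) = (p + w)*(1/(2*p)) = (p + w)/(2*p))
J(c, S) = 9/2 - 153*S/2 (J(c, S) = 9 - 3*(25*S + (3/2 + S/2)) = 9 - 3*(3/2 + 51*S/2) = 9 + (-9/2 - 153*S/2) = 9/2 - 153*S/2)
1/(J(-2291, 2224) + x(2553, 587)) = 1/((9/2 - 153/2*2224) + (1/2)*(587 + 2553)/587) = 1/((9/2 - 170136) + (1/2)*(1/587)*3140) = 1/(-340263/2 + 1570/587) = 1/(-199731241/1174) = -1174/199731241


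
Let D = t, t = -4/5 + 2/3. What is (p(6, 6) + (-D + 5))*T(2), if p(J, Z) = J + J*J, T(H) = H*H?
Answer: 2828/15 ≈ 188.53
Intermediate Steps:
t = -2/15 (t = -4*⅕ + 2*(⅓) = -⅘ + ⅔ = -2/15 ≈ -0.13333)
D = -2/15 ≈ -0.13333
T(H) = H²
p(J, Z) = J + J²
(p(6, 6) + (-D + 5))*T(2) = (6*(1 + 6) + (-1*(-2/15) + 5))*2² = (6*7 + (2/15 + 5))*4 = (42 + 77/15)*4 = (707/15)*4 = 2828/15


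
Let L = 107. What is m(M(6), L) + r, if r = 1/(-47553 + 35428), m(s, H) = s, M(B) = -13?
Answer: -157626/12125 ≈ -13.000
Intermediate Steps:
r = -1/12125 (r = 1/(-12125) = -1/12125 ≈ -8.2474e-5)
m(M(6), L) + r = -13 - 1/12125 = -157626/12125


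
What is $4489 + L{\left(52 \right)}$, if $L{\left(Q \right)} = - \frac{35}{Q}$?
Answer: $\frac{233393}{52} \approx 4488.3$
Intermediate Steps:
$4489 + L{\left(52 \right)} = 4489 - \frac{35}{52} = \frac{233393}{52}$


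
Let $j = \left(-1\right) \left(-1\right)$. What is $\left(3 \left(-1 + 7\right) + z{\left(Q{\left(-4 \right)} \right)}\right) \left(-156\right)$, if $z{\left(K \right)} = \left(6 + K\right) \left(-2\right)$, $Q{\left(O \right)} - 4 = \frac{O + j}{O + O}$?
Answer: $429$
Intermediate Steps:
$j = 1$
$Q{\left(O \right)} = 4 + \frac{1 + O}{2 O}$ ($Q{\left(O \right)} = 4 + \frac{O + 1}{O + O} = 4 + \frac{1 + O}{2 O}$)
$z{\left(K \right)} = -12 - 2 K$
$\left(3 \left(-1 + 7\right) + z{\left(Q{\left(-4 \right)} \right)}\right) \left(-156\right) = \left(3 \left(-1 + 7\right) - \left(12 + 2 \frac{1 + 9 \left(-4\right)}{2 \left(-4\right)}\right)\right) \left(-156\right) = \left(3 \cdot 6 - \left(12 + 2 \cdot \frac{1}{2} \left(- \frac{1}{4}\right) \left(1 - 36\right)\right)\right) \left(-156\right) = \left(18 - \left(12 + 2 \cdot \frac{1}{2} \left(- \frac{1}{4}\right) \left(-35\right)\right)\right) \left(-156\right) = \left(18 - \frac{83}{4}\right) \left(-156\right) = \left(- \frac{11}{4}\right) \left(-156\right) = 429$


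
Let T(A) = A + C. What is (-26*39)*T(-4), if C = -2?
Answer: 6084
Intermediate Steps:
T(A) = -2 + A (T(A) = A - 2 = -2 + A)
(-26*39)*T(-4) = (-26*39)*(-2 - 4) = -1014*(-6) = 6084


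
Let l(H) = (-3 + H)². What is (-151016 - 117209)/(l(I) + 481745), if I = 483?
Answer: -53645/142429 ≈ -0.37664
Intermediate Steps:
(-151016 - 117209)/(l(I) + 481745) = (-151016 - 117209)/((-3 + 483)² + 481745) = -268225/(480² + 481745) = -268225/(230400 + 481745) = -268225/712145 = -268225*1/712145 = -53645/142429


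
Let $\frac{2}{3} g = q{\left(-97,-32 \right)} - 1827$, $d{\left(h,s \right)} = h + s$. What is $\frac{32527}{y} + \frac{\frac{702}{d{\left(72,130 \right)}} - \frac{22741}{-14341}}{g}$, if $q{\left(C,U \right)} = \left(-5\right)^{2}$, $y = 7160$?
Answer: $\frac{127295142811001}{28032373924680} \approx 4.541$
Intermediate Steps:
$q{\left(C,U \right)} = 25$
$g = -2703$ ($g = \frac{3 \left(25 - 1827\right)}{2} = \frac{3}{2} \left(-1802\right) = -2703$)
$\frac{32527}{y} + \frac{\frac{702}{d{\left(72,130 \right)}} - \frac{22741}{-14341}}{g} = \frac{32527}{7160} + \frac{\frac{702}{72 + 130} - \frac{22741}{-14341}}{-2703} = 32527 \cdot \frac{1}{7160} + \left(\frac{702}{202} - - \frac{22741}{14341}\right) \left(- \frac{1}{2703}\right) = \frac{32527}{7160} + \left(702 \cdot \frac{1}{202} + \frac{22741}{14341}\right) \left(- \frac{1}{2703}\right) = \frac{32527}{7160} + \left(\frac{351}{101} + \frac{22741}{14341}\right) \left(- \frac{1}{2703}\right) = \frac{32527}{7160} + \frac{7330532}{1448441} \left(- \frac{1}{2703}\right) = \frac{32527}{7160} - \frac{7330532}{3915136023} = \frac{127295142811001}{28032373924680}$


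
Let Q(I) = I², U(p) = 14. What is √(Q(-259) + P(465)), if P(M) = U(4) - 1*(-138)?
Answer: √67233 ≈ 259.29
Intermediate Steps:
P(M) = 152 (P(M) = 14 - 1*(-138) = 14 + 138 = 152)
√(Q(-259) + P(465)) = √((-259)² + 152) = √(67081 + 152) = √67233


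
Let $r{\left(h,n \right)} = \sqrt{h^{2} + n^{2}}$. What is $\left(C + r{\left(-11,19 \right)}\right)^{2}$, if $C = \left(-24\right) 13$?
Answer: $\left(312 - \sqrt{482}\right)^{2} \approx 84126.0$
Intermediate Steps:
$C = -312$
$\left(C + r{\left(-11,19 \right)}\right)^{2} = \left(-312 + \sqrt{\left(-11\right)^{2} + 19^{2}}\right)^{2} = \left(-312 + \sqrt{121 + 361}\right)^{2} = \left(-312 + \sqrt{482}\right)^{2}$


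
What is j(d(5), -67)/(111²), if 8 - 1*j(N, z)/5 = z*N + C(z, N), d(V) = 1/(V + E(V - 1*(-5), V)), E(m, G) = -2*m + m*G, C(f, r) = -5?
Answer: 58/9583 ≈ 0.0060524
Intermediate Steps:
E(m, G) = -2*m + G*m
d(V) = 1/(V + (-2 + V)*(5 + V)) (d(V) = 1/(V + (V - 1*(-5))*(-2 + V)) = 1/(V + (V + 5)*(-2 + V)) = 1/(V + (5 + V)*(-2 + V)) = 1/(V + (-2 + V)*(5 + V)))
j(N, z) = 65 - 5*N*z (j(N, z) = 40 - 5*(z*N - 5) = 40 - 5*(N*z - 5) = 40 - 5*(-5 + N*z) = 40 + (25 - 5*N*z) = 65 - 5*N*z)
j(d(5), -67)/(111²) = (65 - 5*(-67)/(5 + (-2 + 5)*(5 + 5)))/(111²) = (65 - 5*(-67)/(5 + 3*10))/12321 = (65 - 5*(-67)/(5 + 30))*(1/12321) = (65 - 5*(-67)/35)*(1/12321) = (65 - 5*1/35*(-67))*(1/12321) = (65 + 67/7)*(1/12321) = (522/7)*(1/12321) = 58/9583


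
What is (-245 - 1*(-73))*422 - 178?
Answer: -72762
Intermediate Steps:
(-245 - 1*(-73))*422 - 178 = (-245 + 73)*422 - 178 = -172*422 - 178 = -72584 - 178 = -72762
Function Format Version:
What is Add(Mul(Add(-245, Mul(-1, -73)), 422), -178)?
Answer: -72762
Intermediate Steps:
Add(Mul(Add(-245, Mul(-1, -73)), 422), -178) = Add(Mul(Add(-245, 73), 422), -178) = Add(Mul(-172, 422), -178) = Add(-72584, -178) = -72762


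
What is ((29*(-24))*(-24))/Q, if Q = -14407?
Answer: -16704/14407 ≈ -1.1594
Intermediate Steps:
((29*(-24))*(-24))/Q = ((29*(-24))*(-24))/(-14407) = -696*(-24)*(-1/14407) = 16704*(-1/14407) = -16704/14407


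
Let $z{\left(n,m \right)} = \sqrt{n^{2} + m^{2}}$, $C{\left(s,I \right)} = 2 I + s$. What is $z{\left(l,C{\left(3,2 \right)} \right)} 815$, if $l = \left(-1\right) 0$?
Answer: $5705$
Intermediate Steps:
$l = 0$
$C{\left(s,I \right)} = s + 2 I$
$z{\left(n,m \right)} = \sqrt{m^{2} + n^{2}}$
$z{\left(l,C{\left(3,2 \right)} \right)} 815 = \sqrt{\left(3 + 2 \cdot 2\right)^{2} + 0^{2}} \cdot 815 = \sqrt{\left(3 + 4\right)^{2} + 0} \cdot 815 = \sqrt{7^{2} + 0} \cdot 815 = \sqrt{49 + 0} \cdot 815 = \sqrt{49} \cdot 815 = 7 \cdot 815 = 5705$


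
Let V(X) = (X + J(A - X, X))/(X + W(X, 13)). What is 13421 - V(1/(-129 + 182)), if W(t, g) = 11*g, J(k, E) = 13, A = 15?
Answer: 10173049/758 ≈ 13421.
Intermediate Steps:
V(X) = (13 + X)/(143 + X) (V(X) = (X + 13)/(X + 11*13) = (13 + X)/(X + 143) = (13 + X)/(143 + X))
13421 - V(1/(-129 + 182)) = 13421 - (13 + 1/(-129 + 182))/(143 + 1/(-129 + 182)) = 13421 - (13 + 1/53)/(143 + 1/53) = 13421 - 690/(7580/53*53) = 13421 - 53*690/(7580*53) = 13421 - 1*69/758 = 13421 - 69/758 = 10173049/758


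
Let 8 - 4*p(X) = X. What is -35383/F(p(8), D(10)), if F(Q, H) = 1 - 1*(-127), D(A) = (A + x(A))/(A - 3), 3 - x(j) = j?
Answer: -35383/128 ≈ -276.43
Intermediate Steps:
p(X) = 2 - X/4
x(j) = 3 - j
D(A) = 3/(-3 + A) (D(A) = (A + (3 - A))/(A - 3) = 3/(-3 + A))
F(Q, H) = 128 (F(Q, H) = 1 + 127 = 128)
-35383/F(p(8), D(10)) = -35383/128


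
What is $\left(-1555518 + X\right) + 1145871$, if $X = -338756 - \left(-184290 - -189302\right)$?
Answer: $-753415$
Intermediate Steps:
$X = -343768$ ($X = -338756 - \left(-184290 + 189302\right) = -338756 - 5012 = -343768$)
$\left(-1555518 + X\right) + 1145871 = \left(-1555518 - 343768\right) + 1145871 = -1899286 + 1145871 = -753415$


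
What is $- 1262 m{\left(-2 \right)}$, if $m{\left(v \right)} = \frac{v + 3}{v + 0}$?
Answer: $631$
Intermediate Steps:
$m{\left(v \right)} = \frac{3 + v}{v}$
$- 1262 m{\left(-2 \right)} = - 1262 \frac{3 - 2}{-2} = - 1262 \left(\left(- \frac{1}{2}\right) 1\right) = \left(-1262\right) \left(- \frac{1}{2}\right) = 631$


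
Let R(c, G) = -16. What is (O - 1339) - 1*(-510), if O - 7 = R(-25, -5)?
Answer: -838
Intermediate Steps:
O = -9 (O = 7 - 16 = -9)
(O - 1339) - 1*(-510) = (-9 - 1339) - 1*(-510) = -1348 + 510 = -838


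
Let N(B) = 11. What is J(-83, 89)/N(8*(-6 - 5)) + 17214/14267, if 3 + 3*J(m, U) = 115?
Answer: 196906/42801 ≈ 4.6005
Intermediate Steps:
J(m, U) = 112/3 (J(m, U) = -1 + (1/3)*115 = -1 + 115/3 = 112/3)
J(-83, 89)/N(8*(-6 - 5)) + 17214/14267 = (112/3)/11 + 17214/14267 = (112/3)*(1/11) + 17214*(1/14267) = 112/33 + 17214/14267 = 196906/42801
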